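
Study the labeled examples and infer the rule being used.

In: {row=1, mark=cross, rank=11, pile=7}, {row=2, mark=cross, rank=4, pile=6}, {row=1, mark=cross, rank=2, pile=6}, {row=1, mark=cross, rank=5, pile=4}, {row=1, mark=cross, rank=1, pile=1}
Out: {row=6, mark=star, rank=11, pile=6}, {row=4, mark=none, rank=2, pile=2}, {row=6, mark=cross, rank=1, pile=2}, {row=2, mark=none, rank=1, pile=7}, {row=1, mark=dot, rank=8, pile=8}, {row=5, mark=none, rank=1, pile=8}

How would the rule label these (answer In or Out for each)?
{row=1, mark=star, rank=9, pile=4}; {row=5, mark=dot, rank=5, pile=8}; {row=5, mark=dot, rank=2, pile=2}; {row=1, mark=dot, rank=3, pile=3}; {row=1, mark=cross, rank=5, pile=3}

Out, Out, Out, Out, In

The rule appears to be: mark is cross AND row ≤ 2.
{row=1, mark=star, rank=9, pile=4} → mark is star, row = 1 → Out. {row=5, mark=dot, rank=5, pile=8} → mark is dot, row = 5 → Out. {row=5, mark=dot, rank=2, pile=2} → mark is dot, row = 5 → Out. {row=1, mark=dot, rank=3, pile=3} → mark is dot, row = 1 → Out. {row=1, mark=cross, rank=5, pile=3} → mark is cross, row = 1 → In.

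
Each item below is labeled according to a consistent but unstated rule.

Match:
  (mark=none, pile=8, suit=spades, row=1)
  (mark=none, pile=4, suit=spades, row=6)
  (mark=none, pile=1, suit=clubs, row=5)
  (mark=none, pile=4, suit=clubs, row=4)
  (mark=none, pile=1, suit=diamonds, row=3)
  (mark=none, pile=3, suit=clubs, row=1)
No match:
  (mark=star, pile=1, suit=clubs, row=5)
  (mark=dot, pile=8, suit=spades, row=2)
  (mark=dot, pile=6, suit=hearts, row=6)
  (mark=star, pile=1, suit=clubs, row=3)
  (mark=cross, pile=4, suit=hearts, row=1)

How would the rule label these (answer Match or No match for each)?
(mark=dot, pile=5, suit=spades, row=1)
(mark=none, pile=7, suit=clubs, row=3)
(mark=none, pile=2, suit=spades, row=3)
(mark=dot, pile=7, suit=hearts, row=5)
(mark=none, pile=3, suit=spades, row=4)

The common property of the 'Match' items is: mark is none. No 'No match' item has it.
(mark=dot, pile=5, suit=spades, row=1) → mark is dot → No match. (mark=none, pile=7, suit=clubs, row=3) → mark is none → Match. (mark=none, pile=2, suit=spades, row=3) → mark is none → Match. (mark=dot, pile=7, suit=hearts, row=5) → mark is dot → No match. (mark=none, pile=3, suit=spades, row=4) → mark is none → Match.

No match, Match, Match, No match, Match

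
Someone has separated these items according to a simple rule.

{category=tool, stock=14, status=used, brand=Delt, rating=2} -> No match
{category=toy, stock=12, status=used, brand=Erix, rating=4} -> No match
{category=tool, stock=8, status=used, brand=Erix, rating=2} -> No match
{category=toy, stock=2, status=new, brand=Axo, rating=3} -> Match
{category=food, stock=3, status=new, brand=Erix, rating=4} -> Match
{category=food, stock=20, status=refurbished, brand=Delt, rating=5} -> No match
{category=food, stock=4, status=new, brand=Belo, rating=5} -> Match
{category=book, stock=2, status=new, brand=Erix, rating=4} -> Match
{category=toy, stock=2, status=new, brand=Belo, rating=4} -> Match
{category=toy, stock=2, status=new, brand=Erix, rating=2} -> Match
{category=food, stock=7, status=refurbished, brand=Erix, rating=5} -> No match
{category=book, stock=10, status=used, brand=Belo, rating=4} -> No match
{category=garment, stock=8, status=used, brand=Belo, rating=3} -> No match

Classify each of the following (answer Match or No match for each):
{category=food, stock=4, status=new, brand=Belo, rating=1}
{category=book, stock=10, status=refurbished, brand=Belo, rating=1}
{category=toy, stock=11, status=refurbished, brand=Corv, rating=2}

Match, No match, No match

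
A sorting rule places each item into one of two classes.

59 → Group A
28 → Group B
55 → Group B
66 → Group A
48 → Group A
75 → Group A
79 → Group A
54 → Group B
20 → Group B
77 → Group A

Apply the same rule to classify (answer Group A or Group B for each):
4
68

Group B, Group A

The common property of the 'Group A' items is: digit sum ≥ 11. No 'Group B' item has it.
Group B: 4, since digit sum 4.
Group A: 68, since digit sum 6+8 = 14.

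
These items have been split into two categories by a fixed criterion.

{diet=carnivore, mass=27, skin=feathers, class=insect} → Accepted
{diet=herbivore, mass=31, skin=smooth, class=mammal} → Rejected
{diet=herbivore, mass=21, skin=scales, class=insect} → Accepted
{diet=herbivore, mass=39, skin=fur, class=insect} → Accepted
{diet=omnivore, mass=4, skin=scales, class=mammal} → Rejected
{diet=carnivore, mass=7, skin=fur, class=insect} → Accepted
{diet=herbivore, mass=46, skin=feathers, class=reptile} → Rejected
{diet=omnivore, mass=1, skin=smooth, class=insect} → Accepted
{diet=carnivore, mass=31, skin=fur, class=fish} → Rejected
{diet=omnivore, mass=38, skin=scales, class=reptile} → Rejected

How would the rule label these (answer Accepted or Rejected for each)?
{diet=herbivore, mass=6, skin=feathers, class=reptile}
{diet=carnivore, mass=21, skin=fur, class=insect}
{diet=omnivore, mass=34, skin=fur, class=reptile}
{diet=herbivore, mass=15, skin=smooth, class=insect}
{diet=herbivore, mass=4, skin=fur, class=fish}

Rejected, Accepted, Rejected, Accepted, Rejected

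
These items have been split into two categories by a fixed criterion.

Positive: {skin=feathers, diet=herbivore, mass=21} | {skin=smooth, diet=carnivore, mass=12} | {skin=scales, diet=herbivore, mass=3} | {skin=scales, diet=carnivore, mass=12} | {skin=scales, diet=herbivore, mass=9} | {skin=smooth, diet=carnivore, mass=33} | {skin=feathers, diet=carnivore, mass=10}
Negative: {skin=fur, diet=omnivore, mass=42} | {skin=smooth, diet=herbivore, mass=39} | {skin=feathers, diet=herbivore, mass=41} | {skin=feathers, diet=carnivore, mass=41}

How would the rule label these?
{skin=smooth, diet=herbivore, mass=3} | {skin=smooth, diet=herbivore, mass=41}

Positive, Negative

The distinguishing property — mass ≤ 33 — holds for all the 'Positive' cases and none of the 'Negative' cases.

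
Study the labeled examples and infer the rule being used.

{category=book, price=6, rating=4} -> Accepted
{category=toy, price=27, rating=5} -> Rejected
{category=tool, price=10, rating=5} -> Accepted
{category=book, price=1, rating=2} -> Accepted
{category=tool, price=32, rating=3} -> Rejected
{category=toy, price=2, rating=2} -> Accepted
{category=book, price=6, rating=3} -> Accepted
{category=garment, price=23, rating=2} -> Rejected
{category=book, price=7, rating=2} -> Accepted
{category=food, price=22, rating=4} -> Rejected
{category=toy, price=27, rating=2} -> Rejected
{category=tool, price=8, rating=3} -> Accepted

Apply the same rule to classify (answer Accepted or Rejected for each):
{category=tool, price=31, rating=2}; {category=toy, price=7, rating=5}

'Accepted' ⟺ price ≤ 10.
Rejected: {category=tool, price=31, rating=2}, since price = 31. Accepted: {category=toy, price=7, rating=5}, since price = 7.

Rejected, Accepted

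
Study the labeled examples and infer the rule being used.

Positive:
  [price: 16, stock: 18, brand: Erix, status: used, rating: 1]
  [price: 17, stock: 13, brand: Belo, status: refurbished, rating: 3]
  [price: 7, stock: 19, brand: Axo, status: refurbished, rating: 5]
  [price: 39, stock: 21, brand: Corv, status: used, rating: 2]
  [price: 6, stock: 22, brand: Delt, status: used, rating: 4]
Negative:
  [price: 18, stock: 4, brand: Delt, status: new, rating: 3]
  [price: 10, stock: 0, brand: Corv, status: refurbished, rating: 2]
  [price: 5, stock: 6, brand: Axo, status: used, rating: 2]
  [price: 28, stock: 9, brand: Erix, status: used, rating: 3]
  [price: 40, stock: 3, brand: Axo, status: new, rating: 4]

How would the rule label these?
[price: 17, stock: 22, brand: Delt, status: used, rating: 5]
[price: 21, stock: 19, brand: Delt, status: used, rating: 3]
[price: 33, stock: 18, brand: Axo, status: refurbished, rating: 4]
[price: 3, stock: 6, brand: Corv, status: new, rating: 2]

Positive, Positive, Positive, Negative

The rule appears to be: stock ≥ 13.
[price: 17, stock: 22, brand: Delt, status: used, rating: 5]: Positive (stock = 22). [price: 21, stock: 19, brand: Delt, status: used, rating: 3]: Positive (stock = 19). [price: 33, stock: 18, brand: Axo, status: refurbished, rating: 4]: Positive (stock = 18). [price: 3, stock: 6, brand: Corv, status: new, rating: 2]: Negative (stock = 6).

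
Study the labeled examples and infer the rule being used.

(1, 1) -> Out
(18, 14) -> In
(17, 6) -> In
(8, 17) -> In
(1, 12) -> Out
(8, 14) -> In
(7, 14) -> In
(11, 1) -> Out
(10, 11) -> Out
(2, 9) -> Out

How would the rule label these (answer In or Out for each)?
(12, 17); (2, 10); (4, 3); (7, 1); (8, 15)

The pattern is that an item is 'In' exactly when: max ≥ 14.
(12, 17): max 17 — meets the rule, so In.
(2, 10): max 10 — doesn't qualify, so Out.
(4, 3): max 4 — doesn't qualify, so Out.
(7, 1): max 7 — doesn't qualify, so Out.
(8, 15): max 15 — meets the rule, so In.

In, Out, Out, Out, In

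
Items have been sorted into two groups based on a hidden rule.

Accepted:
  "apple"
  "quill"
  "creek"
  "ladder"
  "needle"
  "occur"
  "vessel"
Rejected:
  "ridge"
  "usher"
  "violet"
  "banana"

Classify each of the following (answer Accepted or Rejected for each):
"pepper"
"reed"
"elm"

The classifier is using: has a double letter.
"pepper": 'pp' doubled, meets the rule → Accepted. "reed": 'ee' doubled, meets the rule → Accepted. "elm": no doubled letter, fails the rule → Rejected.

Accepted, Accepted, Rejected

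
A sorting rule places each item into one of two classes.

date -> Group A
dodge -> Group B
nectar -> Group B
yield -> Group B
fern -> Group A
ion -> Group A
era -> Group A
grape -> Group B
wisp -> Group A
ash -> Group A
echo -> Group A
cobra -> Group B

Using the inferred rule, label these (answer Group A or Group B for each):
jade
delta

One predicate separates the groups cleanly: length ≤ 4.
jade → length 4 → Group A. delta → length 5 → Group B.

Group A, Group B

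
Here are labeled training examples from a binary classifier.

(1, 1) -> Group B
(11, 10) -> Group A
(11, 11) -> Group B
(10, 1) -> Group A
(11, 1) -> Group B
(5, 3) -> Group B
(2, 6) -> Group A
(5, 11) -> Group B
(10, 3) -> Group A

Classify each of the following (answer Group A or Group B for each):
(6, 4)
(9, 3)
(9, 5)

Every 'Group A' example satisfies: product is even. None of the 'Group B' examples do.
(6, 4) → 6·4 = 24 → Group A. (9, 3) → 9·3 = 27 → Group B. (9, 5) → 9·5 = 45 → Group B.

Group A, Group B, Group B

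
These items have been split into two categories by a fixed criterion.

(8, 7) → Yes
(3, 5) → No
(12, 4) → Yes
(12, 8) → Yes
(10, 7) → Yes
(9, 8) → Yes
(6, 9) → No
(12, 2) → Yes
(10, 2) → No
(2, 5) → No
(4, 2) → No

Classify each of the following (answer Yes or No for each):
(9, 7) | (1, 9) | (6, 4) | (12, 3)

All 'Yes' examples share one property — first > second AND sum ≥ 14 — and every 'No' example lacks it.
(9, 7): 9 > 7, 9+7 = 16, passes → Yes.
(1, 9): 1 < 9, 1+9 = 10, doesn't qualify → No.
(6, 4): 6 > 4, 6+4 = 10, doesn't qualify → No.
(12, 3): 12 > 3, 12+3 = 15, passes → Yes.

Yes, No, No, Yes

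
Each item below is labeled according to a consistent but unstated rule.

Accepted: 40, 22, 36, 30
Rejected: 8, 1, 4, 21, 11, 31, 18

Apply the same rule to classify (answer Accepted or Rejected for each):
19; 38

Rule: even AND at least 21. This holds for each 'Accepted' example and fails for each 'Rejected' one.

Rejected, Accepted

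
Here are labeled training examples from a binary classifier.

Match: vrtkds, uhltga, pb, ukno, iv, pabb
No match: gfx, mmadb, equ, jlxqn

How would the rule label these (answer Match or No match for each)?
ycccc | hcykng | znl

Checking candidate rules against both groups, what survives is: even length.

No match, Match, No match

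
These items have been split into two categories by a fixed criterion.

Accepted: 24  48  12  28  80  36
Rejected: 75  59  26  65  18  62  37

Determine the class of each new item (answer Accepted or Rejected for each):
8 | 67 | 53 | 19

Accepted, Rejected, Rejected, Rejected

The simplest hypothesis consistent with all the labels is: multiple of 4.
8: 8 = 4·2, has this property → Accepted. 67: 67 = 4·16 + 3, does not satisfy this → Rejected. 53: 53 = 4·13 + 1, does not satisfy this → Rejected. 19: 19 = 4·4 + 3, does not satisfy this → Rejected.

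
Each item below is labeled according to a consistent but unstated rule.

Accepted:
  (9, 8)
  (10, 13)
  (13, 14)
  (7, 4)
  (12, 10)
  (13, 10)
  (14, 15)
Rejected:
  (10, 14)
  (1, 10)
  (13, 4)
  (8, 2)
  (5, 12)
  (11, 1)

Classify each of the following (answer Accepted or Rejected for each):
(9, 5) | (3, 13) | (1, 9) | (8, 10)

All 'Accepted' examples share one property — |first − second| ≤ 3 — and every 'Rejected' example lacks it.
(9, 5) → |9−5| = 4 → Rejected.
(3, 13) → |3−13| = 10 → Rejected.
(1, 9) → |1−9| = 8 → Rejected.
(8, 10) → |8−10| = 2 → Accepted.

Rejected, Rejected, Rejected, Accepted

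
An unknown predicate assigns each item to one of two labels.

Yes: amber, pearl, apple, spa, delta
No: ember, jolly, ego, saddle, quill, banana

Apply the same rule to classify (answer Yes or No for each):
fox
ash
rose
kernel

No, Yes, No, No

Every 'Yes' example satisfies: odd length AND contains 'a'. None of the 'No' examples do.
No: fox, since length 3, no 'a'.
Yes: ash, since length 3, has 'a'.
No: rose, since length 4, no 'a'.
No: kernel, since length 6, no 'a'.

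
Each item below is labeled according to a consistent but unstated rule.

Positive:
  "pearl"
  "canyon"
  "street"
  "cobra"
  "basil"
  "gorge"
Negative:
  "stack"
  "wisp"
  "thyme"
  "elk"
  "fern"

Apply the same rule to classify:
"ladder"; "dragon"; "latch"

Positive, Positive, Negative

The rule appears to be: has ≥ 2 vowels.
"ladder" — 2 vowels, hence Positive.
"dragon" — 2 vowels, hence Positive.
"latch" — 1 vowel, hence Negative.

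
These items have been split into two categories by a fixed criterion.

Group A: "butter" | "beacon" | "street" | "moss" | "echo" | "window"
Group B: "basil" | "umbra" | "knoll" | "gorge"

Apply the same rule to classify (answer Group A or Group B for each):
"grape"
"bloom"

Group B, Group B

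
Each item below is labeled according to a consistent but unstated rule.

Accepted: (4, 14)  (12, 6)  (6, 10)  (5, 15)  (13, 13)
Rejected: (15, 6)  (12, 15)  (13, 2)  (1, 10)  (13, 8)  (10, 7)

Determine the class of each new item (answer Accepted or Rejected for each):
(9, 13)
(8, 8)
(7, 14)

Accepted, Accepted, Rejected

Checking candidate rules against both groups, what survives is: sum is even.
(9, 13): 9+13 = 22 — has this property, so Accepted. (8, 8): 8+8 = 16 — has this property, so Accepted. (7, 14): 7+14 = 21 — does not satisfy this, so Rejected.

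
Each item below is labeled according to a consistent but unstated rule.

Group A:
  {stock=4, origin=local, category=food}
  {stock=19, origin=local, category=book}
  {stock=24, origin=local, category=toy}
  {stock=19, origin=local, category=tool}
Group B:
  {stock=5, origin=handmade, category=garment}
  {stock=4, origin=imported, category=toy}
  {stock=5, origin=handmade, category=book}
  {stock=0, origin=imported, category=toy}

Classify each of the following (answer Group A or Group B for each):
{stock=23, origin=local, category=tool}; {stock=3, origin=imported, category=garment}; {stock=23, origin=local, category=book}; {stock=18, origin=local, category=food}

Group A, Group B, Group A, Group A

Rule: origin is local. This holds for each 'Group A' example and fails for each 'Group B' one.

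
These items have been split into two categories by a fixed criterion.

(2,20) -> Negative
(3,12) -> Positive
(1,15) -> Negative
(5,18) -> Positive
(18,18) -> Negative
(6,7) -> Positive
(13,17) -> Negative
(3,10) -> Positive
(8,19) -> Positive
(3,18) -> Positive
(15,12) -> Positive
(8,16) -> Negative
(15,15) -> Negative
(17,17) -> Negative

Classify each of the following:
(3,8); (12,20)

Looking at the examples, the only property every 'Positive' case has and every 'Negative' case lacks is: sum is odd.
Positive: (3,8), since 3+8 = 11.
Negative: (12,20), since 12+20 = 32.

Positive, Negative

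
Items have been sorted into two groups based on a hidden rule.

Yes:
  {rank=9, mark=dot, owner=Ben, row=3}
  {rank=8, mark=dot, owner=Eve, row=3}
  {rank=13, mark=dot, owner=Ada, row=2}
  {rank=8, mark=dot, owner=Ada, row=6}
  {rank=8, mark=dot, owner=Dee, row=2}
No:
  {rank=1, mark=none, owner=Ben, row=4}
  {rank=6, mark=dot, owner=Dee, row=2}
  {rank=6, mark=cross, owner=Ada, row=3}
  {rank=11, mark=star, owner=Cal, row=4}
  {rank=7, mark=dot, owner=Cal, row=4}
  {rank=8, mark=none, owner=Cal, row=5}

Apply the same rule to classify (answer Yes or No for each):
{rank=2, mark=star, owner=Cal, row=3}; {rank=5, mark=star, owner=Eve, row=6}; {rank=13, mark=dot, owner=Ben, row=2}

The classifier is using: mark is dot AND rank ≥ 8.
{rank=2, mark=star, owner=Cal, row=3}: No (mark is star, rank = 2). {rank=5, mark=star, owner=Eve, row=6}: No (mark is star, rank = 5). {rank=13, mark=dot, owner=Ben, row=2}: Yes (mark is dot, rank = 13).

No, No, Yes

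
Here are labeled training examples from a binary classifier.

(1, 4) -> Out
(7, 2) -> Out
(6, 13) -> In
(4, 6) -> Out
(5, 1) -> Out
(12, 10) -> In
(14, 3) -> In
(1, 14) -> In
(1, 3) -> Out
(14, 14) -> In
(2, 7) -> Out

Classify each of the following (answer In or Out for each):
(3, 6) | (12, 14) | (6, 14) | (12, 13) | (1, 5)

Out, In, In, In, Out

All 'In' examples share one property — sum ≥ 15 — and every 'Out' example lacks it.
(3, 6): 3+6 = 9 — does not satisfy this, so Out. (12, 14): 12+14 = 26 — qualifies, so In. (6, 14): 6+14 = 20 — qualifies, so In. (12, 13): 12+13 = 25 — qualifies, so In. (1, 5): 1+5 = 6 — does not satisfy this, so Out.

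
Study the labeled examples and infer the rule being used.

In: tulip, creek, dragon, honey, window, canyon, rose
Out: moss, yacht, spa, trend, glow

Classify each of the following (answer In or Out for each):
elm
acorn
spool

The classifier is using: has ≥ 2 vowels.

Out, In, In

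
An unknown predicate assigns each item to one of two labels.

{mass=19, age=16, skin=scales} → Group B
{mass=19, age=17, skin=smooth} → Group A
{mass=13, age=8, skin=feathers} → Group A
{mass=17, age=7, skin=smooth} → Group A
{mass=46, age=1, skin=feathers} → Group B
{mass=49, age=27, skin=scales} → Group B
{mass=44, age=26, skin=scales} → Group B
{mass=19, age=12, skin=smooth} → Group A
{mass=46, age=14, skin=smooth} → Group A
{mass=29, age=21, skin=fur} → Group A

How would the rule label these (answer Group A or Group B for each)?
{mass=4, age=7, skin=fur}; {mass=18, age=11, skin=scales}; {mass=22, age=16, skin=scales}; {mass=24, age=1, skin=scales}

One predicate separates the groups cleanly: skin is not scales AND age ≥ 7.
{mass=4, age=7, skin=fur}: skin is fur, age = 7, fits → Group A. {mass=18, age=11, skin=scales}: skin is scales, age = 11, doesn't qualify → Group B. {mass=22, age=16, skin=scales}: skin is scales, age = 16, doesn't qualify → Group B. {mass=24, age=1, skin=scales}: skin is scales, age = 1, doesn't qualify → Group B.

Group A, Group B, Group B, Group B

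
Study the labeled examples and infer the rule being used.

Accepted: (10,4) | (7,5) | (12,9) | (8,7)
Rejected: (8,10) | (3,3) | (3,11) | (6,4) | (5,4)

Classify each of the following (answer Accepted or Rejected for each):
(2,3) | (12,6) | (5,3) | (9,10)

'Accepted' ⟺ first > second AND sum ≥ 12.
Rejected: (2,3), since 2 < 3, 2+3 = 5. Accepted: (12,6), since 12 > 6, 12+6 = 18. Rejected: (5,3), since 5 > 3, 5+3 = 8. Rejected: (9,10), since 9 < 10, 9+10 = 19.

Rejected, Accepted, Rejected, Rejected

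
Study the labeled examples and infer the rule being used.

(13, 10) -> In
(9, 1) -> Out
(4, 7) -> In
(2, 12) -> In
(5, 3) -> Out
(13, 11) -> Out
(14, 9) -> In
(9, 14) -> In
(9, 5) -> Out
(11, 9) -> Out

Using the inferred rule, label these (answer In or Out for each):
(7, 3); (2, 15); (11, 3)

'In' ⟺ product is even.

Out, In, Out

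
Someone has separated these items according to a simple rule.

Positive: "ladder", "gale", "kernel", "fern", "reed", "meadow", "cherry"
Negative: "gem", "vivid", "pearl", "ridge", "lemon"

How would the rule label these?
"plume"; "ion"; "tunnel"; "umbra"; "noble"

Negative, Negative, Positive, Negative, Negative

A rule that fits every label: even length — true of each 'Positive' example, false of each 'Negative' one.
"plume": length 5 — fails the rule, so Negative.
"ion": length 3 — fails the rule, so Negative.
"tunnel": length 6 — checks out, so Positive.
"umbra": length 5 — fails the rule, so Negative.
"noble": length 5 — fails the rule, so Negative.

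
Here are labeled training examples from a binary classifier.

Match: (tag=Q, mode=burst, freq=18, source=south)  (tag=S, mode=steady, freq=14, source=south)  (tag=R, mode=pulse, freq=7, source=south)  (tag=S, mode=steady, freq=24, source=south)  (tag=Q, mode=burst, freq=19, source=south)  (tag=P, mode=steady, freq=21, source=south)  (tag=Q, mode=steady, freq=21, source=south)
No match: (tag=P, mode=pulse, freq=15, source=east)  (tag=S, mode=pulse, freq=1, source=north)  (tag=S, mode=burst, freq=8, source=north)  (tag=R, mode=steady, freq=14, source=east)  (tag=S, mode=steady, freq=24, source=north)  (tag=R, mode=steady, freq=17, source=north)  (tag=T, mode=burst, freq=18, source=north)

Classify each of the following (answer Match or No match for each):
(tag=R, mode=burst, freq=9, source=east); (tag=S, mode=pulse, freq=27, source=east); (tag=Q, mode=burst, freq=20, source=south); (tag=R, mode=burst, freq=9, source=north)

No match, No match, Match, No match

The rule appears to be: source is south.
(tag=R, mode=burst, freq=9, source=east): No match (source is east).
(tag=S, mode=pulse, freq=27, source=east): No match (source is east).
(tag=Q, mode=burst, freq=20, source=south): Match (source is south).
(tag=R, mode=burst, freq=9, source=north): No match (source is north).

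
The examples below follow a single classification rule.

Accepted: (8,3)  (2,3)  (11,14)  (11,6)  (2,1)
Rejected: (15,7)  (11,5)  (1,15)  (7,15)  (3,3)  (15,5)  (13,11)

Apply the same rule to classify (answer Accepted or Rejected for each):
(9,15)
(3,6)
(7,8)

The common property of the 'Accepted' items is: sum is odd. No 'Rejected' item has it.
(9,15): Rejected (9+15 = 24). (3,6): Accepted (3+6 = 9). (7,8): Accepted (7+8 = 15).

Rejected, Accepted, Accepted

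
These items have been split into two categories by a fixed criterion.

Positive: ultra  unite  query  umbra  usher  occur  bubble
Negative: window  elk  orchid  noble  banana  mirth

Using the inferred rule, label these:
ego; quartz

The distinguishing property — contains 'u' — holds for all the 'Positive' cases and none of the 'Negative' cases.
ego — no 'u', hence Negative. quartz — has 'u', hence Positive.

Negative, Positive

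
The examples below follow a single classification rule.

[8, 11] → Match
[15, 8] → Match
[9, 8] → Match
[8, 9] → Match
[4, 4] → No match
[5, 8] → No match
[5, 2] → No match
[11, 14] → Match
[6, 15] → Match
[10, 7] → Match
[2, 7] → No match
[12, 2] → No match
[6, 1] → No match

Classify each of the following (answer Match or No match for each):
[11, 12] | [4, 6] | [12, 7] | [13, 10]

Match, No match, Match, Match

A rule that fits every label: sum ≥ 17 — true of each 'Match' example, false of each 'No match' one.
[11, 12]: 11+12 = 23 — fits, so Match.
[4, 6]: 4+6 = 10 — fails the rule, so No match.
[12, 7]: 12+7 = 19 — fits, so Match.
[13, 10]: 13+10 = 23 — fits, so Match.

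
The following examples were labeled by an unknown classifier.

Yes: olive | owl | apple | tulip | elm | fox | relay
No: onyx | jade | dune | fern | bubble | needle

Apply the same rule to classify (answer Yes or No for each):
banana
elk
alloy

No, Yes, Yes

Looking at the examples, the only property every 'Yes' case has and every 'No' case lacks is: odd length.
banana: No (length 6). elk: Yes (length 3). alloy: Yes (length 5).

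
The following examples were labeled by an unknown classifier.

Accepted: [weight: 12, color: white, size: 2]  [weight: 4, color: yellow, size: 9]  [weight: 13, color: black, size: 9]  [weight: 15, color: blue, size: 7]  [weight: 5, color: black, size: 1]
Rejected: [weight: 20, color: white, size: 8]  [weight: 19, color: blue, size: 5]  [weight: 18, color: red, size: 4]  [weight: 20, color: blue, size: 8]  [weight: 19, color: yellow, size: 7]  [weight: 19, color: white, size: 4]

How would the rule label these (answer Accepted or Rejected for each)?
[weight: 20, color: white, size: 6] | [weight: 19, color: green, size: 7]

Rule: weight ≤ 15. This holds for each 'Accepted' example and fails for each 'Rejected' one.
[weight: 20, color: white, size: 6]: weight = 20 — doesn't match, so Rejected. [weight: 19, color: green, size: 7]: weight = 19 — doesn't match, so Rejected.

Rejected, Rejected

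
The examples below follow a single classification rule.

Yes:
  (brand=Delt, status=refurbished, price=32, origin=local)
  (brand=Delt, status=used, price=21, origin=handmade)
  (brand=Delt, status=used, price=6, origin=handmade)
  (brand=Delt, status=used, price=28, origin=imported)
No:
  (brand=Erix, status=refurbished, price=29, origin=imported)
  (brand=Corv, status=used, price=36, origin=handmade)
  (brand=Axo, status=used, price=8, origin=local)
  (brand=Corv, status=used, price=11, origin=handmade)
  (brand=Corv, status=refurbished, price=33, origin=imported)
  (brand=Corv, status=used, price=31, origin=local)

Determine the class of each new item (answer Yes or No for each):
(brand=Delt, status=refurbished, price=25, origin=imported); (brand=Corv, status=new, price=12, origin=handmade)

The common property of the 'Yes' items is: brand is Delt. No 'No' item has it.

Yes, No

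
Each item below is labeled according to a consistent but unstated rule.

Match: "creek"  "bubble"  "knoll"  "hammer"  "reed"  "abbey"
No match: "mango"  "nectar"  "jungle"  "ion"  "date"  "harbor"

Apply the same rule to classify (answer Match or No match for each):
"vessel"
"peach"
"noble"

Match, No match, No match

'Match' ⟺ has a double letter.
"vessel": 'ss' doubled, qualifies → Match.
"peach": no doubled letter, doesn't match → No match.
"noble": no doubled letter, doesn't match → No match.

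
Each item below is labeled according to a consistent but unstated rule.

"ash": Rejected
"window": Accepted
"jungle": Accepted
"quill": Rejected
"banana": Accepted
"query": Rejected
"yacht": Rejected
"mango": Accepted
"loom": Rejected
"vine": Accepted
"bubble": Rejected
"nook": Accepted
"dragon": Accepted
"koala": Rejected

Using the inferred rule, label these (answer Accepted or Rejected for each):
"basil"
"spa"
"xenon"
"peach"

'Accepted' ⟺ contains 'n'.
"basil": no 'n' — does not pass, so Rejected.
"spa": no 'n' — does not pass, so Rejected.
"xenon": has 'n' — checks out, so Accepted.
"peach": no 'n' — does not pass, so Rejected.

Rejected, Rejected, Accepted, Rejected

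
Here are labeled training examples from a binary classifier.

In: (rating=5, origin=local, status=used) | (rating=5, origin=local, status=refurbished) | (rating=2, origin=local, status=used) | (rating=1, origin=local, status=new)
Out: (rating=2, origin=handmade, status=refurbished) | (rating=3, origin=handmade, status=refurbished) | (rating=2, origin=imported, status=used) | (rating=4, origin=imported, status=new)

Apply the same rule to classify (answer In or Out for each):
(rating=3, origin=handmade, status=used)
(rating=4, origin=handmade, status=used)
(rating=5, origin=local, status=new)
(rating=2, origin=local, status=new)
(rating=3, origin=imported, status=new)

Out, Out, In, In, Out

Every 'In' example satisfies: origin is local. None of the 'Out' examples do.
(rating=3, origin=handmade, status=used): origin is handmade, lacks this property → Out.
(rating=4, origin=handmade, status=used): origin is handmade, lacks this property → Out.
(rating=5, origin=local, status=new): origin is local, has this property → In.
(rating=2, origin=local, status=new): origin is local, has this property → In.
(rating=3, origin=imported, status=new): origin is imported, lacks this property → Out.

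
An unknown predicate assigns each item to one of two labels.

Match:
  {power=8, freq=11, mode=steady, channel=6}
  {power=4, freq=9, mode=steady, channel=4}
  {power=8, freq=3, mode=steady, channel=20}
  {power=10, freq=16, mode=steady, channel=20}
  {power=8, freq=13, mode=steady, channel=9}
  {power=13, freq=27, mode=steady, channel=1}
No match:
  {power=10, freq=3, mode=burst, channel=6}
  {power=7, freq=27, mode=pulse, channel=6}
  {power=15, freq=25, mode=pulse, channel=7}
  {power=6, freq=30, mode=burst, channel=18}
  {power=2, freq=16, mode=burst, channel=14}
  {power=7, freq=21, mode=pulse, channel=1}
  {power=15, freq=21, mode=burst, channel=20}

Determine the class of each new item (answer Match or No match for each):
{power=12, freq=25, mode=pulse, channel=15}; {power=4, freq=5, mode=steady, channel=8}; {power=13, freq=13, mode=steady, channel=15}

No match, Match, Match

The pattern is that an item is 'Match' exactly when: mode is steady.
{power=12, freq=25, mode=pulse, channel=15}: No match (mode is pulse). {power=4, freq=5, mode=steady, channel=8}: Match (mode is steady). {power=13, freq=13, mode=steady, channel=15}: Match (mode is steady).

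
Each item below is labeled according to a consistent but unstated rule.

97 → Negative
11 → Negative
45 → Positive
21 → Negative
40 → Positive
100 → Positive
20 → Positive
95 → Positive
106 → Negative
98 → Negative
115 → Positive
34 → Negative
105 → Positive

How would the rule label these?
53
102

The simplest hypothesis consistent with all the labels is: multiple of 5.

Negative, Negative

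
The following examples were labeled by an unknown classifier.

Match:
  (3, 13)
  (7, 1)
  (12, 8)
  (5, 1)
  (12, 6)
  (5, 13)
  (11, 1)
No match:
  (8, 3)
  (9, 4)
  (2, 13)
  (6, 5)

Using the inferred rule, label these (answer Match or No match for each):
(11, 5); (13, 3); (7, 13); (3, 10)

Comparing the two groups points to one rule — sum is even.
(11, 5): 11+5 = 16 — qualifies, so Match. (13, 3): 13+3 = 16 — qualifies, so Match. (7, 13): 7+13 = 20 — qualifies, so Match. (3, 10): 3+10 = 13 — fails this test, so No match.

Match, Match, Match, No match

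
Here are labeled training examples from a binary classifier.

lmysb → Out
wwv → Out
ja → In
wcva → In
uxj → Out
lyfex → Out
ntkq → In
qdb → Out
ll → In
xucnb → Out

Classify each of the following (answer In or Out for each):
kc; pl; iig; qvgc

In, In, Out, In

All 'In' examples share one property — even length — and every 'Out' example lacks it.
In: kc, since length 2. In: pl, since length 2. Out: iig, since length 3. In: qvgc, since length 4.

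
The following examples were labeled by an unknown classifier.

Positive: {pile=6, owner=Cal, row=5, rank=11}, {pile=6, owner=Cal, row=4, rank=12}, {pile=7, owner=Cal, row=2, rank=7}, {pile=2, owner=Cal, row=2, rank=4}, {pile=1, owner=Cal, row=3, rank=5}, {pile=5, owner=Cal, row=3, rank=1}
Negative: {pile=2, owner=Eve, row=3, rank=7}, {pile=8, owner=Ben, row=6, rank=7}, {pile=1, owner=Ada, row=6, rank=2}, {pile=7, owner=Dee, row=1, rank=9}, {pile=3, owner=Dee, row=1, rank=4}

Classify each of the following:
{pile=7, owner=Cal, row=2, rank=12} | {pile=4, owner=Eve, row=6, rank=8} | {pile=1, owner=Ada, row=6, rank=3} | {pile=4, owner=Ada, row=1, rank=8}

The rule appears to be: owner is Cal.
{pile=7, owner=Cal, row=2, rank=12}: Positive (owner is Cal). {pile=4, owner=Eve, row=6, rank=8}: Negative (owner is Eve). {pile=1, owner=Ada, row=6, rank=3}: Negative (owner is Ada). {pile=4, owner=Ada, row=1, rank=8}: Negative (owner is Ada).

Positive, Negative, Negative, Negative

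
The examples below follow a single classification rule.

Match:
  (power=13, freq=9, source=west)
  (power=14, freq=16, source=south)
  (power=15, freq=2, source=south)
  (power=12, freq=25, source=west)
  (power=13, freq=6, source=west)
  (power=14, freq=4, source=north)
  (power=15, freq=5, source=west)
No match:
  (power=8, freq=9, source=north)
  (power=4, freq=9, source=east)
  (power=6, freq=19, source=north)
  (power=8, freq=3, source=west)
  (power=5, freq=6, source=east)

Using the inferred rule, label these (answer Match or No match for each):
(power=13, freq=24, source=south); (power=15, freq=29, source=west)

Match, Match

The pattern is that an item is 'Match' exactly when: power ≥ 12.
(power=13, freq=24, source=south): power = 13, checks out → Match.
(power=15, freq=29, source=west): power = 15, checks out → Match.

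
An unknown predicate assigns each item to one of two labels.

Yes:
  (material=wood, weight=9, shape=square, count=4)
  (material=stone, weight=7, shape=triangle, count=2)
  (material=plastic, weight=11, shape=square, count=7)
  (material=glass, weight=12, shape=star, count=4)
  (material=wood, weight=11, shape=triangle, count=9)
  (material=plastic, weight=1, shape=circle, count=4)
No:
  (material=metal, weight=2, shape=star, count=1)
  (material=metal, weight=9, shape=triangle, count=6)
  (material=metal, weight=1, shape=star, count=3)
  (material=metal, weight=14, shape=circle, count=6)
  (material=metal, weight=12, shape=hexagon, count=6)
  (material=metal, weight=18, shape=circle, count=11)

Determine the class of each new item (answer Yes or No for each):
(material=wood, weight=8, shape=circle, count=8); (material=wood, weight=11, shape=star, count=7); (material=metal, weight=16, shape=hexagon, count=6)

One predicate separates the groups cleanly: material is not metal.

Yes, Yes, No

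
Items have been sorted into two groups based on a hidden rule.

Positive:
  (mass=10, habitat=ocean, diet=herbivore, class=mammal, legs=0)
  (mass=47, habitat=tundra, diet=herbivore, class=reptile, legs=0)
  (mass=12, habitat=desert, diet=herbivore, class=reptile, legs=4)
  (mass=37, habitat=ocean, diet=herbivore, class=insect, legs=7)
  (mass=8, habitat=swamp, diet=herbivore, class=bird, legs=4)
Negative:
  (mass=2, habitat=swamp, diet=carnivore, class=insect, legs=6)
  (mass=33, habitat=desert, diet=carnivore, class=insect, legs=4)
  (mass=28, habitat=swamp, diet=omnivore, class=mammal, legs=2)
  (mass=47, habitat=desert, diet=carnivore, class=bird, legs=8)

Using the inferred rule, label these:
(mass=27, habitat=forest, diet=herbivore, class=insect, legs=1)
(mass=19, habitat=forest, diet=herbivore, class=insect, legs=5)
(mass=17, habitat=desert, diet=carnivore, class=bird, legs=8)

The classifier is using: diet is herbivore.

Positive, Positive, Negative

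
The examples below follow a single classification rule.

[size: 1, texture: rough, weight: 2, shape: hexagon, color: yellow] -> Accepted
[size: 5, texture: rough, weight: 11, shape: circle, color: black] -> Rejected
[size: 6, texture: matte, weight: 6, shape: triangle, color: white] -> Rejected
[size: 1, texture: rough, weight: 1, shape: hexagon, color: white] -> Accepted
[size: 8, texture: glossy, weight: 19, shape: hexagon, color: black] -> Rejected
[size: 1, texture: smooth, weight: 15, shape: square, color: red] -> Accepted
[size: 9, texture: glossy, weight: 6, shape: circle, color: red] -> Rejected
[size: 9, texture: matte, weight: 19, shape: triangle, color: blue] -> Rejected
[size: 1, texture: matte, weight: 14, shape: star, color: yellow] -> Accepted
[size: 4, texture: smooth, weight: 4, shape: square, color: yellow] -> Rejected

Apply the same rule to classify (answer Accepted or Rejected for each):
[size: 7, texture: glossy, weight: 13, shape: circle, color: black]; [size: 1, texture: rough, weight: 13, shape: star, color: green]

Rejected, Accepted

Every 'Accepted' example satisfies: size = 1. None of the 'Rejected' examples do.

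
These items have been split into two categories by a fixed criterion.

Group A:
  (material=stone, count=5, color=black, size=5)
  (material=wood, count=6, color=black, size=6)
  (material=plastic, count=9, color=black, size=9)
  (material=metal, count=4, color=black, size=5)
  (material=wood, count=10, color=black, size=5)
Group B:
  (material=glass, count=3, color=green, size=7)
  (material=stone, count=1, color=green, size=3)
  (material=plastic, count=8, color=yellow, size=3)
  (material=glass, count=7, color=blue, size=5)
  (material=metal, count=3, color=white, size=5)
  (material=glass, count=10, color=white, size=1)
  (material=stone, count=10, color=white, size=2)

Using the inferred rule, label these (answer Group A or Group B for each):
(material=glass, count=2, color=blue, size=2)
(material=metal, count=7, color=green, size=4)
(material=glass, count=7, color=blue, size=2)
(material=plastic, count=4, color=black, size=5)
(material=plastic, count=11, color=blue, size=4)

Group B, Group B, Group B, Group A, Group B

The classifier is using: color is black.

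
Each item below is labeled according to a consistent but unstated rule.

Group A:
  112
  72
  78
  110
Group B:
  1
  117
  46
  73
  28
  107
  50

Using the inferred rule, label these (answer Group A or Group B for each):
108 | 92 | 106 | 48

Group A, Group A, Group A, Group B

The classifier is using: even AND at least 72.
108: Group A (108 is even, 108 ≥ 72). 92: Group A (92 is even, 92 ≥ 72). 106: Group A (106 is even, 106 ≥ 72). 48: Group B (48 is even, 48 < 72).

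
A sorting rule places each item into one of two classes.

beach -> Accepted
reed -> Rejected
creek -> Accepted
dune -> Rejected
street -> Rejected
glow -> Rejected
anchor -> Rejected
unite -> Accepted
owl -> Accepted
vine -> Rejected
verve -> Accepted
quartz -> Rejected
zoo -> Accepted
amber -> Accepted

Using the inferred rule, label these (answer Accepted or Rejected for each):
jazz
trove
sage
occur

Rejected, Accepted, Rejected, Accepted

The common property of the 'Accepted' items is: odd length. No 'Rejected' item has it.
jazz — length 4, hence Rejected.
trove — length 5, hence Accepted.
sage — length 4, hence Rejected.
occur — length 5, hence Accepted.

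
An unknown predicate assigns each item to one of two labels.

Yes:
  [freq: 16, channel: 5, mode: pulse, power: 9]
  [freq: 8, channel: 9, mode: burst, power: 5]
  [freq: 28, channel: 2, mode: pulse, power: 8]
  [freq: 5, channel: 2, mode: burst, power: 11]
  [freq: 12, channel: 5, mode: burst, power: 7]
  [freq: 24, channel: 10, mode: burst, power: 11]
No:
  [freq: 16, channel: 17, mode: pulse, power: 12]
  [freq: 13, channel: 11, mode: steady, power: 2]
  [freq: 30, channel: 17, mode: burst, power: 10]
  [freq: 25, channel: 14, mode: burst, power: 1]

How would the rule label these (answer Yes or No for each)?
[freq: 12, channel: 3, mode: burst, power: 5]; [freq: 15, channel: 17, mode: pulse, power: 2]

Yes, No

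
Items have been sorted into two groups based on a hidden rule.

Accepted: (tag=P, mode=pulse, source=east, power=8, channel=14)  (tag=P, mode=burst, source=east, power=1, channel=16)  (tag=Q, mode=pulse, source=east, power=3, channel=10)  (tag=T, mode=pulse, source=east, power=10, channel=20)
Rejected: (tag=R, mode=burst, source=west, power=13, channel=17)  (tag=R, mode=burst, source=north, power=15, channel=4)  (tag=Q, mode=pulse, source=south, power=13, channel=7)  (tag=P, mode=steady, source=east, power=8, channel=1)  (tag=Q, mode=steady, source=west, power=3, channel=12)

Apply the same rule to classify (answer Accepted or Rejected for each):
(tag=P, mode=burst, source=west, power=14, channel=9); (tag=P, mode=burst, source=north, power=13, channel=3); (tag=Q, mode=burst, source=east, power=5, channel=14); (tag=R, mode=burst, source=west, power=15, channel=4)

The common property of the 'Accepted' items is: source is east AND channel ≥ 4. No 'Rejected' item has it.

Rejected, Rejected, Accepted, Rejected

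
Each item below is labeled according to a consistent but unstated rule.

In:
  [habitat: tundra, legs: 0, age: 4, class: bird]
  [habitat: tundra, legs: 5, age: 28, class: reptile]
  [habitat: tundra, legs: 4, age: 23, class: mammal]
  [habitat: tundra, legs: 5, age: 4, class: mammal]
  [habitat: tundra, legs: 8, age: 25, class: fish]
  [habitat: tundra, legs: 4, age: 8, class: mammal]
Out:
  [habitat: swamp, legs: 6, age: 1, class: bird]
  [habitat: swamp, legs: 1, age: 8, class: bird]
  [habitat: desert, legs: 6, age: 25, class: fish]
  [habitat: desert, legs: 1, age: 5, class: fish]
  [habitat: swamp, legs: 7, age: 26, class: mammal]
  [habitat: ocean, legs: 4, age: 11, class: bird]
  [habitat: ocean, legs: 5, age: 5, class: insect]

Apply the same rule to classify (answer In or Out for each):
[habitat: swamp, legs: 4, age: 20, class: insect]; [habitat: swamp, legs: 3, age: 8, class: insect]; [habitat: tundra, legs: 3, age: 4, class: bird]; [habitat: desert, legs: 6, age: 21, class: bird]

One predicate separates the groups cleanly: habitat is tundra.
[habitat: swamp, legs: 4, age: 20, class: insect]: habitat is swamp, doesn't match → Out.
[habitat: swamp, legs: 3, age: 8, class: insect]: habitat is swamp, doesn't match → Out.
[habitat: tundra, legs: 3, age: 4, class: bird]: habitat is tundra, qualifies → In.
[habitat: desert, legs: 6, age: 21, class: bird]: habitat is desert, doesn't match → Out.

Out, Out, In, Out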